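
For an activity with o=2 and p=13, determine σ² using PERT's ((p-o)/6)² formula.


σ² = ((p - o) / 6)² = (p - o)² / 36
= (13 - 2)² / 36
= 11² / 36
= 121 / 36
= 3.3611


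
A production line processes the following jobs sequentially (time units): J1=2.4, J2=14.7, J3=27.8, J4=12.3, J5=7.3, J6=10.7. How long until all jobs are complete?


Sequential makespan: sum all processing times
= 2.4 + 14.7 + 27.8 + 12.3 + 7.3 + 10.7
= 75.2 time units


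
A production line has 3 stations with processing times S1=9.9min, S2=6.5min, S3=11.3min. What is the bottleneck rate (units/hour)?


Bottleneck = longest station time
Station times: [9.9, 6.5, 11.3]
Max = 11.3 min
Rate = 60 / 11.3
= 5.31 units/hour (bottleneck: 11.3min)


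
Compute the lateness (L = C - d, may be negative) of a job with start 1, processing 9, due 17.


Completion = 1 + 9 = 10
Lateness = C - d = 10 - 17
= -7


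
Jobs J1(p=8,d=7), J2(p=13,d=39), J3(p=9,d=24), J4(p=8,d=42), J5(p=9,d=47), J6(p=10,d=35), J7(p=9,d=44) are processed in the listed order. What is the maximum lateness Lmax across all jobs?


Lateness per job (L = C - d):
  J1: C=8, d=7, L=1
  J2: C=21, d=39, L=-18
  J3: C=30, d=24, L=6
  J4: C=38, d=42, L=-4
  J5: C=47, d=47, L=0
  J6: C=57, d=35, L=22
  J7: C=66, d=44, L=22
Lmax = max(1, -18, 6, -4, 0, 22, 22)
= 22


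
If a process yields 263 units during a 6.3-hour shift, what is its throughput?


Throughput = units / time
= 263 / 6.3
= 41.7 units/hour


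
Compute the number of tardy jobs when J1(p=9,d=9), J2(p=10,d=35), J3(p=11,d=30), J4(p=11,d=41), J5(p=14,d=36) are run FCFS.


Completion vs due date:
  J1: C=9, d=9 → on time
  J2: C=19, d=35 → on time
  J3: C=30, d=30 → on time
  J4: C=41, d=41 → on time
  J5: C=55, d=36 → TARDY
Tardy jobs: J5
Count = 1


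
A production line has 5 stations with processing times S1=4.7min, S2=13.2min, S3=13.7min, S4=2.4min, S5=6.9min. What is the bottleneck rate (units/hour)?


Bottleneck = longest station time
Station times: [4.7, 13.2, 13.7, 2.4, 6.9]
Max = 13.7 min
Rate = 60 / 13.7
= 4.38 units/hour (bottleneck: 13.7min)


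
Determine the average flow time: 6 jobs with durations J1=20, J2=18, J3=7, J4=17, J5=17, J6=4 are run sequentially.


Completion times:
  J1: completes at 20
  J2: completes at 38
  J3: completes at 45
  J4: completes at 62
  J5: completes at 79
  J6: completes at 83
Sum = 327
Average = 327/6
= 54.50


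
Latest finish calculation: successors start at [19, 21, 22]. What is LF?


LF = min of all successor start times
Successors start at: [19, 21, 22]
LF = min(19, 21, 22)
= 19


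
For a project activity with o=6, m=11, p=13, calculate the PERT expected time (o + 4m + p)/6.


te = (o + 4m + p) / 6
= (6 + 4×11 + 13) / 6
= (6 + 44 + 13) / 6
= 63 / 6
= 10.50


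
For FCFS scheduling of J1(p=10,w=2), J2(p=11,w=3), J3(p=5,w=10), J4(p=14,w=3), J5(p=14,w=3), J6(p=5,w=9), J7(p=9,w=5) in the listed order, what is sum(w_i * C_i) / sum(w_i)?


Completion times:
  J1: C=10, w×C=2×10=20
  J2: C=21, w×C=3×21=63
  J3: C=26, w×C=10×26=260
  J4: C=40, w×C=3×40=120
  J5: C=54, w×C=3×54=162
  J6: C=59, w×C=9×59=531
  J7: C=68, w×C=5×68=340
Sum w×C = 1496
Sum w = 35
Weighted avg = 1496/35
= 42.74


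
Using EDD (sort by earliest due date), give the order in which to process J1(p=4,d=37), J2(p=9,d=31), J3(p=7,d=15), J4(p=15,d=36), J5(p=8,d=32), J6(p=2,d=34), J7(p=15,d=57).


EDD: sort by earliest due date
  J3: d=15, p=7
  J2: d=31, p=9
  J5: d=32, p=8
  J6: d=34, p=2
  J4: d=36, p=15
  J1: d=37, p=4
  J7: d=57, p=15
Order: J3 → J2 → J5 → J6 → J4 → J1 → J7


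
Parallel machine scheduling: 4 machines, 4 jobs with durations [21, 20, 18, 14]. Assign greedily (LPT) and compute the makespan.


Jobs (LPT sorted): [21, 20, 18, 14]
Machines: 4
  J=21 → Machine 1 (load: 0+21=21)
  J=20 → Machine 2 (load: 0+20=20)
  J=18 → Machine 3 (load: 0+18=18)
  J=14 → Machine 4 (load: 0+14=14)
Machine loads: [21, 20, 18, 14]
Makespan = max = 21 time units


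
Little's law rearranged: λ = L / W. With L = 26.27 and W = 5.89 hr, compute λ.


Little's law: L = λW → λ = L / W
= 26.27 / 5.89
= 4.46 per hour


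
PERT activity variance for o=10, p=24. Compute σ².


σ² = ((p - o) / 6)² = (p - o)² / 36
= (24 - 10)² / 36
= 14² / 36
= 196 / 36
= 5.4444


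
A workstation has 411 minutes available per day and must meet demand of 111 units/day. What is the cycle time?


Cycle time = available time / demand
= 411 / 111
= 3.70 min/unit


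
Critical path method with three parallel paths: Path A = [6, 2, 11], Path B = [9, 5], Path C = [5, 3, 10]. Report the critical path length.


Path A: 6 + 2 + 11 = 19
Path B: 9 + 5 = 14
Path C: 5 + 3 + 10 = 18
Critical path = longest = max(19, 14, 18)
= 19 (Path A)


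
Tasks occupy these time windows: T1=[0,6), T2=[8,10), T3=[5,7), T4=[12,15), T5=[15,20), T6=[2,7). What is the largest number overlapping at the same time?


Check each time point for overlaps:
  t=5: 3 tasks active (T1, T3, T6)
Max concurrent = 3


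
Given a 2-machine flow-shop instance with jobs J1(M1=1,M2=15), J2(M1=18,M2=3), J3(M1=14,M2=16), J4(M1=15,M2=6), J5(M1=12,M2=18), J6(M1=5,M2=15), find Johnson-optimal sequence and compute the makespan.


Johnson's rule:
Group 1 (M1≤M2, sort by M1): ['J1', 'J6', 'J5', 'J3']
Group 2 (M1>M2, sort desc M2): ['J4', 'J2']
Sequence: J1 → J6 → J5 → J3 → J4 → J2
Makespan calculation:
  J1: M1 done=1, M2 done=16
  J6: M1 done=6, M2 done=31
  J5: M1 done=18, M2 done=49
  J3: M1 done=32, M2 done=65
  J4: M1 done=47, M2 done=71
  J2: M1 done=65, M2 done=74
= Sequence: J1 → J6 → J5 → J3 → J4 → J2, Makespan: 74


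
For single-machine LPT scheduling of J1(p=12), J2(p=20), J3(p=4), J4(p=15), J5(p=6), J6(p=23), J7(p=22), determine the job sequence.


LPT: sort by longest processing time first
  J6: p=23
  J7: p=22
  J2: p=20
  J4: p=15
  J1: p=12
  J5: p=6
  J3: p=4
Order: J6 → J7 → J2 → J4 → J1 → J5 → J3


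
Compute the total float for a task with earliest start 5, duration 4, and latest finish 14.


EF = ES + duration = 5 + 4 = 9
LS = LF - duration = 14 - 4 = 10
Total Float = LF - EF = 14 - 9
(or LS - ES = 10 - 5)
= 5


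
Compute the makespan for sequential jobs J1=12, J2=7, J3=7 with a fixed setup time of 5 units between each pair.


Makespan = Σ processing + (n-1) × setup
= (12 + 7 + 7) + (3-1)×5
= 26 + 10
= 36 time units


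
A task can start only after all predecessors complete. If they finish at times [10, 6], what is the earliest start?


ES = max of all predecessor completion times
Predecessors: [10, 6]
ES = max(10, 6)
= 10


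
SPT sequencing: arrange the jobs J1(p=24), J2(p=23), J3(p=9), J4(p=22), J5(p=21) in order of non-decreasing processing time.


SPT: sort by shortest processing time
  J3: p=9
  J5: p=21
  J4: p=22
  J2: p=23
  J1: p=24
Order: J3 → J5 → J4 → J2 → J1


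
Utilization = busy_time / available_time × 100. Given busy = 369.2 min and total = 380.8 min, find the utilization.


Utilization = busy / total × 100
= 369.2 / 380.8 × 100
= 97.0%


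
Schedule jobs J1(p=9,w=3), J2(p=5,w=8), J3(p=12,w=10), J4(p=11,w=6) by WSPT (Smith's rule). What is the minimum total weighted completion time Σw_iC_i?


WSPT order (by p/w): J2 → J3 → J4 → J1
  J2: C=5, w·C=8×5=40
  J3: C=17, w·C=10×17=170
  J4: C=28, w·C=6×28=168
  J1: C=37, w·C=3×37=111
Σ w·C = 489
= 489


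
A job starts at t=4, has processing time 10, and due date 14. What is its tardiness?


Completion = start + processing = 4 + 10 = 14
Tardiness = max(0, C - d) = max(0, 14 - 14)
= max(0, 0)
= 0


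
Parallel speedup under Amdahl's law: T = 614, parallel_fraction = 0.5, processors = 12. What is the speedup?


Amdahl's law: T_p = T × ((1-p) + p/N)
= 614 × ((1-0.5) + 0.5/12)
= 614 × (0.50 + 0.0417)
= 614 × 0.5417
= 332.58
Speedup = 614/332.58
= 1.85×


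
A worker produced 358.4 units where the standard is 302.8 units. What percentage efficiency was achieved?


Efficiency = (actual / standard) × 100
= (358.4 / 302.8) × 100
= 118.4%


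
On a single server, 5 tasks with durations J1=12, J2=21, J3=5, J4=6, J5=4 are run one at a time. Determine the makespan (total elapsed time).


Sequential makespan: sum all processing times
= 12 + 21 + 5 + 6 + 4
= 48 time units


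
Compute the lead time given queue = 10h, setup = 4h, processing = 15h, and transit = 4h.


Lead time = queue + setup + processing + transit
= 10 + 4 + 15 + 4
= 33 hours


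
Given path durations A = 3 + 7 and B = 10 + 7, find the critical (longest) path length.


Path A: 3 + 7 = 10
Path B: 10 + 7 = 17
Critical path = longest = max(10, 17)
= 17 (Path B)


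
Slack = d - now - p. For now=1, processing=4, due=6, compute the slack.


Slack = due - current_time - processing
= 6 - 1 - 4
= 1


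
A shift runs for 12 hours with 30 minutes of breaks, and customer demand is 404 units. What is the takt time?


Available = 12×60 - 30 = 690 min
Takt time = 690 / 404
= 1.71 min/unit


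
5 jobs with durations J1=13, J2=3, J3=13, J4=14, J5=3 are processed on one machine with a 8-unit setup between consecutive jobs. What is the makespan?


Makespan = Σ processing + (n-1) × setup
= (13 + 3 + 13 + 14 + 3) + (5-1)×8
= 46 + 32
= 78 time units


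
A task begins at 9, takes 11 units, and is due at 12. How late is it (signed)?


Completion = 9 + 11 = 20
Lateness = C - d = 20 - 12
= 8


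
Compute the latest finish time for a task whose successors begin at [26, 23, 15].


LF = min of all successor start times
Successors start at: [26, 23, 15]
LF = min(26, 23, 15)
= 15


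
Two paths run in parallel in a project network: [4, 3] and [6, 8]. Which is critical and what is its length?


Path A: 4 + 3 = 7
Path B: 6 + 8 = 14
Critical path = longest = max(7, 14)
= 14 (Path B)


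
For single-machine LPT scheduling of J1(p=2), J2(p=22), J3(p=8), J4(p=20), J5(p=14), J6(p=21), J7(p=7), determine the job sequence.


LPT: sort by longest processing time first
  J2: p=22
  J6: p=21
  J4: p=20
  J5: p=14
  J3: p=8
  J7: p=7
  J1: p=2
Order: J2 → J6 → J4 → J5 → J3 → J7 → J1


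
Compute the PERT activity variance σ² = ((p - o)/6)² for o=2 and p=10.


σ² = ((p - o) / 6)² = (p - o)² / 36
= (10 - 2)² / 36
= 8² / 36
= 64 / 36
= 1.7778


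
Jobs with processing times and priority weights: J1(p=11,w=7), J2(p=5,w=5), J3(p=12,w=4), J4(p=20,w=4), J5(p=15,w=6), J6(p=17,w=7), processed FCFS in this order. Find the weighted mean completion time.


Completion times:
  J1: C=11, w×C=7×11=77
  J2: C=16, w×C=5×16=80
  J3: C=28, w×C=4×28=112
  J4: C=48, w×C=4×48=192
  J5: C=63, w×C=6×63=378
  J6: C=80, w×C=7×80=560
Sum w×C = 1399
Sum w = 33
Weighted avg = 1399/33
= 42.39


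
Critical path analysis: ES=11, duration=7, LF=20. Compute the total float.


EF = ES + duration = 11 + 7 = 18
LS = LF - duration = 20 - 7 = 13
Total Float = LF - EF = 20 - 18
(or LS - ES = 13 - 11)
= 2


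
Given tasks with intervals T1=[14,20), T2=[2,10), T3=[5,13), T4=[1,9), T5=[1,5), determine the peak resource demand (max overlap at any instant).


Check each time point for overlaps:
  t=2: 3 tasks active (T2, T4, T5)
Max concurrent = 3


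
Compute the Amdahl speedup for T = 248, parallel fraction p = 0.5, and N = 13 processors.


Amdahl's law: T_p = T × ((1-p) + p/N)
= 248 × ((1-0.5) + 0.5/13)
= 248 × (0.50 + 0.0385)
= 248 × 0.5385
= 133.54
Speedup = 248/133.54
= 1.86×


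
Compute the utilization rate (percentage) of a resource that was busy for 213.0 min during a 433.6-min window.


Utilization = busy / total × 100
= 213.0 / 433.6 × 100
= 49.1%


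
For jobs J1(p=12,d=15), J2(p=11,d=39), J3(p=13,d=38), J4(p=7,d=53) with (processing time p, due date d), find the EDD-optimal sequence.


EDD: sort by earliest due date
  J1: d=15, p=12
  J3: d=38, p=13
  J2: d=39, p=11
  J4: d=53, p=7
Order: J1 → J3 → J2 → J4


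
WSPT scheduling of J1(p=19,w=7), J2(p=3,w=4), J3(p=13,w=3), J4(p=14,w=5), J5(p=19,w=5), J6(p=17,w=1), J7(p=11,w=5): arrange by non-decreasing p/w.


WSPT (Smith's rule): sort by p/w ascending
  J2: p/w = 3/4 = 0.750
  J7: p/w = 11/5 = 2.200
  J1: p/w = 19/7 = 2.714
  J4: p/w = 14/5 = 2.800
  J5: p/w = 19/5 = 3.800
  J3: p/w = 13/3 = 4.333
  J6: p/w = 17/1 = 17.000
Order: J2 → J7 → J1 → J4 → J5 → J3 → J6


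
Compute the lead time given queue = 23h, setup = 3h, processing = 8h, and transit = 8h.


Lead time = queue + setup + processing + transit
= 23 + 3 + 8 + 8
= 42 hours


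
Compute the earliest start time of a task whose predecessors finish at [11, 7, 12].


ES = max of all predecessor completion times
Predecessors: [11, 7, 12]
ES = max(11, 7, 12)
= 12


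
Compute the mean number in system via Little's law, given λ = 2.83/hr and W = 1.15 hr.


Little's law: L = λ × W
= 2.83 × 1.15
= 3.25


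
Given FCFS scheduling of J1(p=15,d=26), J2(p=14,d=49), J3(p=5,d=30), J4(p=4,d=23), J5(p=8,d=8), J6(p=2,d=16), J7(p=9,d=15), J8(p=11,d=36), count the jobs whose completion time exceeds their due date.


Completion vs due date:
  J1: C=15, d=26 → on time
  J2: C=29, d=49 → on time
  J3: C=34, d=30 → TARDY
  J4: C=38, d=23 → TARDY
  J5: C=46, d=8 → TARDY
  J6: C=48, d=16 → TARDY
  J7: C=57, d=15 → TARDY
  J8: C=68, d=36 → TARDY
Tardy jobs: J3, J4, J5, J6, J7, J8
Count = 6


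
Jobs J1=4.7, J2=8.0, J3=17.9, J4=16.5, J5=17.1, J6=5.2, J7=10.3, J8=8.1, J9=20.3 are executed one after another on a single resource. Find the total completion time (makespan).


Sequential makespan: sum all processing times
= 4.7 + 8.0 + 17.9 + 16.5 + 17.1 + 5.2 + 10.3 + 8.1 + 20.3
= 108.1 time units


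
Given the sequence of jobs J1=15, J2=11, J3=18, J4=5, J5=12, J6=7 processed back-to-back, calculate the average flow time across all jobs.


Completion times:
  J1: completes at 15
  J2: completes at 26
  J3: completes at 44
  J4: completes at 49
  J5: completes at 61
  J6: completes at 68
Sum = 263
Average = 263/6
= 43.83


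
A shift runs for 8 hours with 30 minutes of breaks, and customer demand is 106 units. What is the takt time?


Available = 8×60 - 30 = 450 min
Takt time = 450 / 106
= 4.25 min/unit


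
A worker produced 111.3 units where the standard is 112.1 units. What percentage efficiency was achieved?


Efficiency = (actual / standard) × 100
= (111.3 / 112.1) × 100
= 99.3%


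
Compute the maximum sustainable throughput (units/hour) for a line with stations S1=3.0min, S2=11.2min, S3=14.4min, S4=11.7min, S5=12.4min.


Bottleneck = longest station time
Station times: [3.0, 11.2, 14.4, 11.7, 12.4]
Max = 14.4 min
Rate = 60 / 14.4
= 4.17 units/hour (bottleneck: 14.4min)


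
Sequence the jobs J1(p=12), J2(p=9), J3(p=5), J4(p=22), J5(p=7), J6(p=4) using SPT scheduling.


SPT: sort by shortest processing time
  J6: p=4
  J3: p=5
  J5: p=7
  J2: p=9
  J1: p=12
  J4: p=22
Order: J6 → J3 → J5 → J2 → J1 → J4


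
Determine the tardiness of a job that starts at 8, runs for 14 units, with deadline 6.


Completion = start + processing = 8 + 14 = 22
Tardiness = max(0, C - d) = max(0, 22 - 6)
= max(0, 16)
= 16


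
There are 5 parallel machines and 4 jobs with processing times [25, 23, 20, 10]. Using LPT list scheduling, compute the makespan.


Jobs (LPT sorted): [25, 23, 20, 10]
Machines: 5
  J=25 → Machine 1 (load: 0+25=25)
  J=23 → Machine 2 (load: 0+23=23)
  J=20 → Machine 3 (load: 0+20=20)
  J=10 → Machine 4 (load: 0+10=10)
Machine loads: [25, 23, 20, 10, 0]
Makespan = max = 25 time units


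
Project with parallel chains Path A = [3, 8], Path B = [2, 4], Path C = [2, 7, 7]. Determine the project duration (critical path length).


Path A: 3 + 8 = 11
Path B: 2 + 4 = 6
Path C: 2 + 7 + 7 = 16
Critical path = longest = max(11, 6, 16)
= 16 (Path C)


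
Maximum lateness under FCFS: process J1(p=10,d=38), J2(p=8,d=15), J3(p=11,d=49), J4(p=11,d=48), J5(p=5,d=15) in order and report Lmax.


Lateness per job (L = C - d):
  J1: C=10, d=38, L=-28
  J2: C=18, d=15, L=3
  J3: C=29, d=49, L=-20
  J4: C=40, d=48, L=-8
  J5: C=45, d=15, L=30
Lmax = max(-28, 3, -20, -8, 30)
= 30


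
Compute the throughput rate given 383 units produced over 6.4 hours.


Throughput = units / time
= 383 / 6.4
= 59.8 units/hour


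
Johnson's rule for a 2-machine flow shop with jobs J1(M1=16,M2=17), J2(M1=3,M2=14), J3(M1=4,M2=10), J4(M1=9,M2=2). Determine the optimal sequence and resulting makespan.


Johnson's rule:
Group 1 (M1≤M2, sort by M1): ['J2', 'J3', 'J1']
Group 2 (M1>M2, sort desc M2): ['J4']
Sequence: J2 → J3 → J1 → J4
Makespan calculation:
  J2: M1 done=3, M2 done=17
  J3: M1 done=7, M2 done=27
  J1: M1 done=23, M2 done=44
  J4: M1 done=32, M2 done=46
= Sequence: J2 → J3 → J1 → J4, Makespan: 46


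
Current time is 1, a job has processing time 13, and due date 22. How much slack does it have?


Slack = due - current_time - processing
= 22 - 1 - 13
= 8


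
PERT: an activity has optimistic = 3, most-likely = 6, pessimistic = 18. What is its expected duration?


te = (o + 4m + p) / 6
= (3 + 4×6 + 18) / 6
= (3 + 24 + 18) / 6
= 45 / 6
= 7.50


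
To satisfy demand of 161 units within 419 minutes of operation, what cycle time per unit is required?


Cycle time = available time / demand
= 419 / 161
= 2.60 min/unit


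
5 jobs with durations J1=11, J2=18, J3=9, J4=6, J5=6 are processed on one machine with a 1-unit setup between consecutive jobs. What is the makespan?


Makespan = Σ processing + (n-1) × setup
= (11 + 18 + 9 + 6 + 6) + (5-1)×1
= 50 + 4
= 54 time units


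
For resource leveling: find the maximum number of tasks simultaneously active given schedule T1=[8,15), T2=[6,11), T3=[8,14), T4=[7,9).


Check each time point for overlaps:
  t=8: 4 tasks active (T1, T2, T3, T4)
Max concurrent = 4


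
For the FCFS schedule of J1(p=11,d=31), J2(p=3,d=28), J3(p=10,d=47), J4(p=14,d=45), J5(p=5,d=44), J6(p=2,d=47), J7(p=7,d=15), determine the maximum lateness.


Lateness per job (L = C - d):
  J1: C=11, d=31, L=-20
  J2: C=14, d=28, L=-14
  J3: C=24, d=47, L=-23
  J4: C=38, d=45, L=-7
  J5: C=43, d=44, L=-1
  J6: C=45, d=47, L=-2
  J7: C=52, d=15, L=37
Lmax = max(-20, -14, -23, -7, -1, -2, 37)
= 37


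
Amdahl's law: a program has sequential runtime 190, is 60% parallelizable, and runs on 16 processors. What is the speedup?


Amdahl's law: T_p = T × ((1-p) + p/N)
= 190 × ((1-0.6) + 0.6/16)
= 190 × (0.40 + 0.0375)
= 190 × 0.4375
= 83.12
Speedup = 190/83.12
= 2.29×


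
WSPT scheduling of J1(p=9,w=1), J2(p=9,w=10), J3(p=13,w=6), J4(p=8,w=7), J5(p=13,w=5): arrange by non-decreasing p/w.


WSPT (Smith's rule): sort by p/w ascending
  J2: p/w = 9/10 = 0.900
  J4: p/w = 8/7 = 1.143
  J3: p/w = 13/6 = 2.167
  J5: p/w = 13/5 = 2.600
  J1: p/w = 9/1 = 9.000
Order: J2 → J4 → J3 → J5 → J1


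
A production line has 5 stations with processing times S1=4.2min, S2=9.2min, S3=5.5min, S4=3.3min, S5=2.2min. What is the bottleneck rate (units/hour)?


Bottleneck = longest station time
Station times: [4.2, 9.2, 5.5, 3.3, 2.2]
Max = 9.2 min
Rate = 60 / 9.2
= 6.52 units/hour (bottleneck: 9.2min)


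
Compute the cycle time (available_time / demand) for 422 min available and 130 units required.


Cycle time = available time / demand
= 422 / 130
= 3.25 min/unit


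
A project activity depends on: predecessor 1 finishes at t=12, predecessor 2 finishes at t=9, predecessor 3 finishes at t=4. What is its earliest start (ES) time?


ES = max of all predecessor completion times
Predecessors: [12, 9, 4]
ES = max(12, 9, 4)
= 12


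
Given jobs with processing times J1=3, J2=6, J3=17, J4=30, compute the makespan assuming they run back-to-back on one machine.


Sequential makespan: sum all processing times
= 3 + 6 + 17 + 30
= 56 time units


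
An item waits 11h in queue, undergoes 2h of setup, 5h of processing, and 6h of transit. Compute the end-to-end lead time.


Lead time = queue + setup + processing + transit
= 11 + 2 + 5 + 6
= 24 hours


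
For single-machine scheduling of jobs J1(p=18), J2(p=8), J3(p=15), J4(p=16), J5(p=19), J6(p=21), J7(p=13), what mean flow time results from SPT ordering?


SPT order: J2 → J7 → J3 → J4 → J1 → J5 → J6
Completion times:
  J2: C=8
  J7: C=21
  J3: C=36
  J4: C=52
  J1: C=70
  J5: C=89
  J6: C=110
Sum = 386, n = 7
Mean flow = 386/7
= 55.14


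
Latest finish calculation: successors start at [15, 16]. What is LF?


LF = min of all successor start times
Successors start at: [15, 16]
LF = min(15, 16)
= 15


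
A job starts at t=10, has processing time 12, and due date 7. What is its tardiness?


Completion = start + processing = 10 + 12 = 22
Tardiness = max(0, C - d) = max(0, 22 - 7)
= max(0, 15)
= 15


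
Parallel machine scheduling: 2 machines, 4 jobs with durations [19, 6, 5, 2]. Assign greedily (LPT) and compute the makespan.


Jobs (LPT sorted): [19, 6, 5, 2]
Machines: 2
  J=19 → Machine 1 (load: 0+19=19)
  J=6 → Machine 2 (load: 0+6=6)
  J=5 → Machine 2 (load: 6+5=11)
  J=2 → Machine 2 (load: 11+2=13)
Machine loads: [19, 13]
Makespan = max = 19 time units


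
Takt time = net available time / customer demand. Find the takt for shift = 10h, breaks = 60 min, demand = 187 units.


Available = 10×60 - 60 = 540 min
Takt time = 540 / 187
= 2.89 min/unit


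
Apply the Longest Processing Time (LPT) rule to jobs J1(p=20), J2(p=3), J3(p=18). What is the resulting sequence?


LPT: sort by longest processing time first
  J1: p=20
  J3: p=18
  J2: p=3
Order: J1 → J3 → J2


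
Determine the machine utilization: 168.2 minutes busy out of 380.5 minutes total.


Utilization = busy / total × 100
= 168.2 / 380.5 × 100
= 44.2%


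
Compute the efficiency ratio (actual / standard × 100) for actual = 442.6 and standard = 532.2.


Efficiency = (actual / standard) × 100
= (442.6 / 532.2) × 100
= 83.2%


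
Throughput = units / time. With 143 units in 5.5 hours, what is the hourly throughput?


Throughput = units / time
= 143 / 5.5
= 26.0 units/hour


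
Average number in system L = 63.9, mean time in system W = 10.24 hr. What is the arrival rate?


Little's law: L = λW → λ = L / W
= 63.9 / 10.24
= 6.24 per hour


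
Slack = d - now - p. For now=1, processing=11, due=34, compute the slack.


Slack = due - current_time - processing
= 34 - 1 - 11
= 22


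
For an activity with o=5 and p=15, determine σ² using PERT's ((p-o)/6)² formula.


σ² = ((p - o) / 6)² = (p - o)² / 36
= (15 - 5)² / 36
= 10² / 36
= 100 / 36
= 2.7778


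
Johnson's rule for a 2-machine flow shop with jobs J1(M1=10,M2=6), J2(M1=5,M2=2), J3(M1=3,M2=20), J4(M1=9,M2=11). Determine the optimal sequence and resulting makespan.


Johnson's rule:
Group 1 (M1≤M2, sort by M1): ['J3', 'J4']
Group 2 (M1>M2, sort desc M2): ['J1', 'J2']
Sequence: J3 → J4 → J1 → J2
Makespan calculation:
  J3: M1 done=3, M2 done=23
  J4: M1 done=12, M2 done=34
  J1: M1 done=22, M2 done=40
  J2: M1 done=27, M2 done=42
= Sequence: J3 → J4 → J1 → J2, Makespan: 42


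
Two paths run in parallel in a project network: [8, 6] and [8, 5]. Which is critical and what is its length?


Path A: 8 + 6 = 14
Path B: 8 + 5 = 13
Critical path = longest = max(14, 13)
= 14 (Path A)


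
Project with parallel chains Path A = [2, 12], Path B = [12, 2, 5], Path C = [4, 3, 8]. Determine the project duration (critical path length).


Path A: 2 + 12 = 14
Path B: 12 + 2 + 5 = 19
Path C: 4 + 3 + 8 = 15
Critical path = longest = max(14, 19, 15)
= 19 (Path B)


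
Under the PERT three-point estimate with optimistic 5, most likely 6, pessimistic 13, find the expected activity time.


te = (o + 4m + p) / 6
= (5 + 4×6 + 13) / 6
= (5 + 24 + 13) / 6
= 42 / 6
= 7.00


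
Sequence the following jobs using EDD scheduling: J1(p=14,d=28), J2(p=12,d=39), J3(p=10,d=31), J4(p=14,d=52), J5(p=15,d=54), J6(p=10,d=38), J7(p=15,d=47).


EDD: sort by earliest due date
  J1: d=28, p=14
  J3: d=31, p=10
  J6: d=38, p=10
  J2: d=39, p=12
  J7: d=47, p=15
  J4: d=52, p=14
  J5: d=54, p=15
Order: J1 → J3 → J6 → J2 → J7 → J4 → J5


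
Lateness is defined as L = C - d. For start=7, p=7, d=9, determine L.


Completion = 7 + 7 = 14
Lateness = C - d = 14 - 9
= 5


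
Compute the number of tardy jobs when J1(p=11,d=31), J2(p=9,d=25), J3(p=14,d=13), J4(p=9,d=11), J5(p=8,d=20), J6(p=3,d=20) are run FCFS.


Completion vs due date:
  J1: C=11, d=31 → on time
  J2: C=20, d=25 → on time
  J3: C=34, d=13 → TARDY
  J4: C=43, d=11 → TARDY
  J5: C=51, d=20 → TARDY
  J6: C=54, d=20 → TARDY
Tardy jobs: J3, J4, J5, J6
Count = 4


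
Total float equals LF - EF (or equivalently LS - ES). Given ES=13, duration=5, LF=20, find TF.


EF = ES + duration = 13 + 5 = 18
LS = LF - duration = 20 - 5 = 15
Total Float = LF - EF = 20 - 18
(or LS - ES = 15 - 13)
= 2


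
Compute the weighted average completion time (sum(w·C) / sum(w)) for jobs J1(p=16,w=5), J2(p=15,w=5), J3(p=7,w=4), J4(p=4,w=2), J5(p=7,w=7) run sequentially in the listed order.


Completion times:
  J1: C=16, w×C=5×16=80
  J2: C=31, w×C=5×31=155
  J3: C=38, w×C=4×38=152
  J4: C=42, w×C=2×42=84
  J5: C=49, w×C=7×49=343
Sum w×C = 814
Sum w = 23
Weighted avg = 814/23
= 35.39


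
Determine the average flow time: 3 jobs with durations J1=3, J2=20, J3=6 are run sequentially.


Completion times:
  J1: completes at 3
  J2: completes at 23
  J3: completes at 29
Sum = 55
Average = 55/3
= 18.33


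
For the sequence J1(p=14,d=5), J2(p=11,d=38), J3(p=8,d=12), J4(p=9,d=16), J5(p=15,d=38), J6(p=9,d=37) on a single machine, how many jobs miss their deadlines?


Completion vs due date:
  J1: C=14, d=5 → TARDY
  J2: C=25, d=38 → on time
  J3: C=33, d=12 → TARDY
  J4: C=42, d=16 → TARDY
  J5: C=57, d=38 → TARDY
  J6: C=66, d=37 → TARDY
Tardy jobs: J1, J3, J4, J5, J6
Count = 5


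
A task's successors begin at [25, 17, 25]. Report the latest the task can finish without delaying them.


LF = min of all successor start times
Successors start at: [25, 17, 25]
LF = min(25, 17, 25)
= 17


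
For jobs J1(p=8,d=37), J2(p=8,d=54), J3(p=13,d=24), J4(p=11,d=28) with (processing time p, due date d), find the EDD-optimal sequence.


EDD: sort by earliest due date
  J3: d=24, p=13
  J4: d=28, p=11
  J1: d=37, p=8
  J2: d=54, p=8
Order: J3 → J4 → J1 → J2


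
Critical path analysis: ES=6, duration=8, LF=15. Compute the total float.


EF = ES + duration = 6 + 8 = 14
LS = LF - duration = 15 - 8 = 7
Total Float = LF - EF = 15 - 14
(or LS - ES = 7 - 6)
= 1


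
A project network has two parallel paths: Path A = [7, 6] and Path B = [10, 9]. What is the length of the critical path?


Path A: 7 + 6 = 13
Path B: 10 + 9 = 19
Critical path = longest = max(13, 19)
= 19 (Path B)


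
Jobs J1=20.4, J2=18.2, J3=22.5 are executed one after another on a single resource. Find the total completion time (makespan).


Sequential makespan: sum all processing times
= 20.4 + 18.2 + 22.5
= 61.1 time units


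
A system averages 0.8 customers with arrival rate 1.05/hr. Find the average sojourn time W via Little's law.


Little's law: L = λW → W = L / λ
= 0.8 / 1.05
= 0.76 hours


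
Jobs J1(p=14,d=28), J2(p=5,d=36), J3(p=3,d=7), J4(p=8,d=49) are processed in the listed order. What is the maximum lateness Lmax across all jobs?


Lateness per job (L = C - d):
  J1: C=14, d=28, L=-14
  J2: C=19, d=36, L=-17
  J3: C=22, d=7, L=15
  J4: C=30, d=49, L=-19
Lmax = max(-14, -17, 15, -19)
= 15


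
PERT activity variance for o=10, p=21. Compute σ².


σ² = ((p - o) / 6)² = (p - o)² / 36
= (21 - 10)² / 36
= 11² / 36
= 121 / 36
= 3.3611


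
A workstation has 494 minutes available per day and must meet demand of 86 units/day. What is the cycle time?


Cycle time = available time / demand
= 494 / 86
= 5.74 min/unit


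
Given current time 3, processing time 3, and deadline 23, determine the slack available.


Slack = due - current_time - processing
= 23 - 3 - 3
= 17


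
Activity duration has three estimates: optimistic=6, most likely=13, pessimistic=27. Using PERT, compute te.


te = (o + 4m + p) / 6
= (6 + 4×13 + 27) / 6
= (6 + 52 + 27) / 6
= 85 / 6
= 14.17


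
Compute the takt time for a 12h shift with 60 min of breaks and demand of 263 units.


Available = 12×60 - 60 = 660 min
Takt time = 660 / 263
= 2.51 min/unit


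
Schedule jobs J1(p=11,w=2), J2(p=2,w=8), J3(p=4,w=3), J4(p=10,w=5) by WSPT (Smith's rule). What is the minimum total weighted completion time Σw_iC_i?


WSPT order (by p/w): J2 → J3 → J4 → J1
  J2: C=2, w·C=8×2=16
  J3: C=6, w·C=3×6=18
  J4: C=16, w·C=5×16=80
  J1: C=27, w·C=2×27=54
Σ w·C = 168
= 168


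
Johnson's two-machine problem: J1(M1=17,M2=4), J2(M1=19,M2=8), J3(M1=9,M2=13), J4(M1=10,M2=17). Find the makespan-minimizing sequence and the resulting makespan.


Johnson's rule:
Group 1 (M1≤M2, sort by M1): ['J3', 'J4']
Group 2 (M1>M2, sort desc M2): ['J2', 'J1']
Sequence: J3 → J4 → J2 → J1
Makespan calculation:
  J3: M1 done=9, M2 done=22
  J4: M1 done=19, M2 done=39
  J2: M1 done=38, M2 done=47
  J1: M1 done=55, M2 done=59
= Sequence: J3 → J4 → J2 → J1, Makespan: 59


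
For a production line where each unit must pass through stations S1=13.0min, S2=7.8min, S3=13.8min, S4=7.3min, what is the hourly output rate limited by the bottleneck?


Bottleneck = longest station time
Station times: [13.0, 7.8, 13.8, 7.3]
Max = 13.8 min
Rate = 60 / 13.8
= 4.35 units/hour (bottleneck: 13.8min)


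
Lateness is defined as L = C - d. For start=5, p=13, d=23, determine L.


Completion = 5 + 13 = 18
Lateness = C - d = 18 - 23
= -5


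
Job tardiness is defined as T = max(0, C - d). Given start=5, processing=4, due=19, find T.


Completion = start + processing = 5 + 4 = 9
Tardiness = max(0, C - d) = max(0, 9 - 19)
= max(0, -10)
= 0


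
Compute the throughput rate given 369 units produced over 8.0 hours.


Throughput = units / time
= 369 / 8.0
= 46.1 units/hour


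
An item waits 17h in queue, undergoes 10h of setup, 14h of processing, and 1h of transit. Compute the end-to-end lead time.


Lead time = queue + setup + processing + transit
= 17 + 10 + 14 + 1
= 42 hours


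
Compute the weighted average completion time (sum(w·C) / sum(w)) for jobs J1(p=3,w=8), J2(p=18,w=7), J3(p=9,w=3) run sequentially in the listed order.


Completion times:
  J1: C=3, w×C=8×3=24
  J2: C=21, w×C=7×21=147
  J3: C=30, w×C=3×30=90
Sum w×C = 261
Sum w = 18
Weighted avg = 261/18
= 14.50


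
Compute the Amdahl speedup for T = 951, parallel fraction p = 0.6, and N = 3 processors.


Amdahl's law: T_p = T × ((1-p) + p/N)
= 951 × ((1-0.6) + 0.6/3)
= 951 × (0.40 + 0.2000)
= 951 × 0.6000
= 570.60
Speedup = 951/570.60
= 1.67×


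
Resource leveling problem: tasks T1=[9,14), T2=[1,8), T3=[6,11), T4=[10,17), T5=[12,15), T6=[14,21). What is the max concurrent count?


Check each time point for overlaps:
  t=10: 3 tasks active (T1, T3, T4)
Max concurrent = 3


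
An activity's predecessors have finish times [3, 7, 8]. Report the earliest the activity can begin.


ES = max of all predecessor completion times
Predecessors: [3, 7, 8]
ES = max(3, 7, 8)
= 8


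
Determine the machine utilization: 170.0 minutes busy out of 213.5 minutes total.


Utilization = busy / total × 100
= 170.0 / 213.5 × 100
= 79.6%


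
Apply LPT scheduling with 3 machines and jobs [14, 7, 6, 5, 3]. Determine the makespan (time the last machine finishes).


Jobs (LPT sorted): [14, 7, 6, 5, 3]
Machines: 3
  J=14 → Machine 1 (load: 0+14=14)
  J=7 → Machine 2 (load: 0+7=7)
  J=6 → Machine 3 (load: 0+6=6)
  J=5 → Machine 3 (load: 6+5=11)
  J=3 → Machine 2 (load: 7+3=10)
Machine loads: [14, 10, 11]
Makespan = max = 14 time units


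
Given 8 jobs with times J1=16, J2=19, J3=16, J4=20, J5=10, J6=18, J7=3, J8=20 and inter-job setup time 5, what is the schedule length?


Makespan = Σ processing + (n-1) × setup
= (16 + 19 + 16 + 20 + 10 + 18 + 3 + 20) + (8-1)×5
= 122 + 35
= 157 time units


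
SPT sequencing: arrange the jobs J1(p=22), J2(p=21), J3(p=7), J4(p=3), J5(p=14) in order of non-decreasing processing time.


SPT: sort by shortest processing time
  J4: p=3
  J3: p=7
  J5: p=14
  J2: p=21
  J1: p=22
Order: J4 → J3 → J5 → J2 → J1


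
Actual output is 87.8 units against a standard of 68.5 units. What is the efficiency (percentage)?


Efficiency = (actual / standard) × 100
= (87.8 / 68.5) × 100
= 128.2%


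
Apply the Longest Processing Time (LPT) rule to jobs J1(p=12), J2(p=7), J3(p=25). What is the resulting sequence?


LPT: sort by longest processing time first
  J3: p=25
  J1: p=12
  J2: p=7
Order: J3 → J1 → J2


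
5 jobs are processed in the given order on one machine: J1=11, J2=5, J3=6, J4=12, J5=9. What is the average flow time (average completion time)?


Completion times:
  J1: completes at 11
  J2: completes at 16
  J3: completes at 22
  J4: completes at 34
  J5: completes at 43
Sum = 126
Average = 126/5
= 25.20


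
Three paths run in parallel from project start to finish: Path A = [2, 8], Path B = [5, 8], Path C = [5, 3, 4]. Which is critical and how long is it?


Path A: 2 + 8 = 10
Path B: 5 + 8 = 13
Path C: 5 + 3 + 4 = 12
Critical path = longest = max(10, 13, 12)
= 13 (Path B)


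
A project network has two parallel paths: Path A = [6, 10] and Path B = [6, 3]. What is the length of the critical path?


Path A: 6 + 10 = 16
Path B: 6 + 3 = 9
Critical path = longest = max(16, 9)
= 16 (Path A)


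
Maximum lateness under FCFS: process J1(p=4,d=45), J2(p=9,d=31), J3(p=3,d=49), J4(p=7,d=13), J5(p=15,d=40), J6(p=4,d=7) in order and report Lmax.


Lateness per job (L = C - d):
  J1: C=4, d=45, L=-41
  J2: C=13, d=31, L=-18
  J3: C=16, d=49, L=-33
  J4: C=23, d=13, L=10
  J5: C=38, d=40, L=-2
  J6: C=42, d=7, L=35
Lmax = max(-41, -18, -33, 10, -2, 35)
= 35


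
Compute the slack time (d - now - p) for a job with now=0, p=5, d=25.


Slack = due - current_time - processing
= 25 - 0 - 5
= 20


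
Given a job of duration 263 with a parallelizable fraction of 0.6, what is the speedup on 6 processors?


Amdahl's law: T_p = T × ((1-p) + p/N)
= 263 × ((1-0.6) + 0.6/6)
= 263 × (0.40 + 0.1000)
= 263 × 0.5000
= 131.50
Speedup = 263/131.50
= 2.00×


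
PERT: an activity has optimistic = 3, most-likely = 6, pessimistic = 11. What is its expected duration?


te = (o + 4m + p) / 6
= (3 + 4×6 + 11) / 6
= (3 + 24 + 11) / 6
= 38 / 6
= 6.33


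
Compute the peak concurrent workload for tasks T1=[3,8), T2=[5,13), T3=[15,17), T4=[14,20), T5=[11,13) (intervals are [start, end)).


Check each time point for overlaps:
  t=5: 2 tasks active (T1, T2)
Max concurrent = 2


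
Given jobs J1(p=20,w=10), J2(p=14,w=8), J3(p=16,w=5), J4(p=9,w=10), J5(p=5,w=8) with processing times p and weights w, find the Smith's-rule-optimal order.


WSPT (Smith's rule): sort by p/w ascending
  J5: p/w = 5/8 = 0.625
  J4: p/w = 9/10 = 0.900
  J2: p/w = 14/8 = 1.750
  J1: p/w = 20/10 = 2.000
  J3: p/w = 16/5 = 3.200
Order: J5 → J4 → J2 → J1 → J3


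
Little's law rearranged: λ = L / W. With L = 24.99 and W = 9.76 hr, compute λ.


Little's law: L = λW → λ = L / W
= 24.99 / 9.76
= 2.56 per hour


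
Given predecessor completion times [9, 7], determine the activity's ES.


ES = max of all predecessor completion times
Predecessors: [9, 7]
ES = max(9, 7)
= 9


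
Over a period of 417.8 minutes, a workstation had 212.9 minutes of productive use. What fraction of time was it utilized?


Utilization = busy / total × 100
= 212.9 / 417.8 × 100
= 51.0%


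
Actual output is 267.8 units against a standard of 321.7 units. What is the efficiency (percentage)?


Efficiency = (actual / standard) × 100
= (267.8 / 321.7) × 100
= 83.2%


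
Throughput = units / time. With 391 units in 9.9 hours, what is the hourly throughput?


Throughput = units / time
= 391 / 9.9
= 39.5 units/hour


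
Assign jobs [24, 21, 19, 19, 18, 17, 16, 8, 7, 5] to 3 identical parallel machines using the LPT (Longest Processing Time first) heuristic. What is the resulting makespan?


Jobs (LPT sorted): [24, 21, 19, 19, 18, 17, 16, 8, 7, 5]
Machines: 3
  J=24 → Machine 1 (load: 0+24=24)
  J=21 → Machine 2 (load: 0+21=21)
  J=19 → Machine 3 (load: 0+19=19)
  J=19 → Machine 3 (load: 19+19=38)
  J=18 → Machine 2 (load: 21+18=39)
  J=17 → Machine 1 (load: 24+17=41)
  J=16 → Machine 3 (load: 38+16=54)
  J=8 → Machine 2 (load: 39+8=47)
  J=7 → Machine 1 (load: 41+7=48)
  J=5 → Machine 2 (load: 47+5=52)
Machine loads: [48, 52, 54]
Makespan = max = 54 time units


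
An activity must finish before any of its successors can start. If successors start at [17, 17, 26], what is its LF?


LF = min of all successor start times
Successors start at: [17, 17, 26]
LF = min(17, 17, 26)
= 17


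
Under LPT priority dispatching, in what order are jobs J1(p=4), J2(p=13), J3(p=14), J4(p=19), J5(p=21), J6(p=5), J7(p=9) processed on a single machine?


LPT: sort by longest processing time first
  J5: p=21
  J4: p=19
  J3: p=14
  J2: p=13
  J7: p=9
  J6: p=5
  J1: p=4
Order: J5 → J4 → J3 → J2 → J7 → J6 → J1


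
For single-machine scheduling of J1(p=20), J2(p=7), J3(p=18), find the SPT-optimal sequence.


SPT: sort by shortest processing time
  J2: p=7
  J3: p=18
  J1: p=20
Order: J2 → J3 → J1


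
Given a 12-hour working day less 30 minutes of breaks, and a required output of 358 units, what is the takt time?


Available = 12×60 - 30 = 690 min
Takt time = 690 / 358
= 1.93 min/unit


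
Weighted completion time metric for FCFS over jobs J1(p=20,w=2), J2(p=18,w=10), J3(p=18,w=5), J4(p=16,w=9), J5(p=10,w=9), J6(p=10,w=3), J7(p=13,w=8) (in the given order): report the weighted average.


Completion times:
  J1: C=20, w×C=2×20=40
  J2: C=38, w×C=10×38=380
  J3: C=56, w×C=5×56=280
  J4: C=72, w×C=9×72=648
  J5: C=82, w×C=9×82=738
  J6: C=92, w×C=3×92=276
  J7: C=105, w×C=8×105=840
Sum w×C = 3202
Sum w = 46
Weighted avg = 3202/46
= 69.61


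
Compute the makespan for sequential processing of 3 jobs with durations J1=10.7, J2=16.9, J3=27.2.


Sequential makespan: sum all processing times
= 10.7 + 16.9 + 27.2
= 54.8 time units


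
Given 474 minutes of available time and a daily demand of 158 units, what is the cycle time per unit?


Cycle time = available time / demand
= 474 / 158
= 3.00 min/unit


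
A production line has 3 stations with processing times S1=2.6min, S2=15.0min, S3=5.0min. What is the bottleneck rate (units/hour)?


Bottleneck = longest station time
Station times: [2.6, 15.0, 5.0]
Max = 15.0 min
Rate = 60 / 15.0
= 4.00 units/hour (bottleneck: 15.0min)


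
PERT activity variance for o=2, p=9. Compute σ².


σ² = ((p - o) / 6)² = (p - o)² / 36
= (9 - 2)² / 36
= 7² / 36
= 49 / 36
= 1.3611


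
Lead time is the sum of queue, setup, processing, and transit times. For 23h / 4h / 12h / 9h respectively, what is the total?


Lead time = queue + setup + processing + transit
= 23 + 4 + 12 + 9
= 48 hours


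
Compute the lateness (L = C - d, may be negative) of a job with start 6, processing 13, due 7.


Completion = 6 + 13 = 19
Lateness = C - d = 19 - 7
= 12


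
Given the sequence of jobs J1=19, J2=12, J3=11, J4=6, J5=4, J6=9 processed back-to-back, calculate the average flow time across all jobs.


Completion times:
  J1: completes at 19
  J2: completes at 31
  J3: completes at 42
  J4: completes at 48
  J5: completes at 52
  J6: completes at 61
Sum = 253
Average = 253/6
= 42.17
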